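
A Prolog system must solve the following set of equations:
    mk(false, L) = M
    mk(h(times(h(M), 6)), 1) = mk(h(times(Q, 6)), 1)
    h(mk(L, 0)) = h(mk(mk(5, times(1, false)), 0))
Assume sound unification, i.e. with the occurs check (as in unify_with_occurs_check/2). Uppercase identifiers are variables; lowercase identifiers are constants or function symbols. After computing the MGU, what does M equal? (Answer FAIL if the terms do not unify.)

Bind M := mk(false, L); substituting into the one remaining equation that mentions M gives: mk(h(times(h(mk(false, L)), 6)), 1) = mk(h(times(Q, 6)), 1).
Decompose mk/2: h(times(h(mk(false, L)), 6)) = h(times(Q, 6)),  1 = 1.
Decompose h/1: times(h(mk(false, L)), 6) = times(Q, 6).
Decompose times/2: h(mk(false, L)) = Q,  6 = 6.
Bind Q := h(mk(false, L)); no other remaining equation mentions Q.
Delete trivial equation 6 = 6.
Delete trivial equation 1 = 1.
Decompose h/1: mk(L, 0) = mk(mk(5, times(1, false)), 0).
Decompose mk/2: L = mk(5, times(1, false)),  0 = 0.
Bind L := mk(5, times(1, false)); no other remaining equation mentions L. Substituting into the earlier bindings gives M := mk(false, mk(5, times(1, false))), Q := h(mk(false, mk(5, times(1, false)))).
Delete trivial equation 0 = 0.
MGU = { M -> mk(false, mk(5, times(1, false))), Q -> h(mk(false, mk(5, times(1, false)))), L -> mk(5, times(1, false)) }, so M -> mk(false, mk(5, times(1, false))).

mk(false, mk(5, times(1, false)))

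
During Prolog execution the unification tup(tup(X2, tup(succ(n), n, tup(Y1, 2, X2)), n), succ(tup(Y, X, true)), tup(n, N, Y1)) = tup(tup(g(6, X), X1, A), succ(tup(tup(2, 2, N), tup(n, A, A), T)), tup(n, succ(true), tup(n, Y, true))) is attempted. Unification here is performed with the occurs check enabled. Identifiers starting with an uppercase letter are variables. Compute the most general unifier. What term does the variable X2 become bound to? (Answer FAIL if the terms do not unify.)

Decompose tup/3: tup(X2, tup(succ(n), n, tup(Y1, 2, X2)), n) = tup(g(6, X), X1, A),  succ(tup(Y, X, true)) = succ(tup(tup(2, 2, N), tup(n, A, A), T)),  tup(n, N, Y1) = tup(n, succ(true), tup(n, Y, true)).
Decompose tup/3: X2 = g(6, X),  tup(succ(n), n, tup(Y1, 2, X2)) = X1,  n = A.
Bind X2 := g(6, X); substituting into the one remaining equation that mentions X2 gives: tup(succ(n), n, tup(Y1, 2, g(6, X))) = X1.
Bind X1 := tup(succ(n), n, tup(Y1, 2, g(6, X))); no other remaining equation mentions X1.
Bind A := n; substituting into the one remaining equation that mentions A gives: succ(tup(Y, X, true)) = succ(tup(tup(2, 2, N), tup(n, n, n), T)).
Decompose succ/1: tup(Y, X, true) = tup(tup(2, 2, N), tup(n, n, n), T).
Decompose tup/3: Y = tup(2, 2, N),  X = tup(n, n, n),  true = T.
Bind Y := tup(2, 2, N); substituting into the one remaining equation that mentions Y gives: tup(n, N, Y1) = tup(n, succ(true), tup(n, tup(2, 2, N), true)).
Bind X := tup(n, n, n); no other remaining equation mentions X. Substituting into the earlier bindings gives X2 := g(6, tup(n, n, n)), X1 := tup(succ(n), n, tup(Y1, 2, g(6, tup(n, n, n)))).
Bind T := true; no other remaining equation mentions T.
Decompose tup/3: n = n,  N = succ(true),  Y1 = tup(n, tup(2, 2, N), true).
Delete trivial equation n = n.
Bind N := succ(true); substituting into the remaining equation gives: Y1 = tup(n, tup(2, 2, succ(true)), true). Substituting into the earlier binding gives Y := tup(2, 2, succ(true)).
Bind Y1 := tup(n, tup(2, 2, succ(true)), true). Substituting into the earlier binding gives X1 := tup(succ(n), n, tup(tup(n, tup(2, 2, succ(true)), true), 2, g(6, tup(n, n, n)))).
MGU = { X2 -> g(6, tup(n, n, n)), X1 -> tup(succ(n), n, tup(tup(n, tup(2, 2, succ(true)), true), 2, g(6, tup(n, n, n)))), A -> n, Y -> tup(2, 2, succ(true)), X -> tup(n, n, n), T -> true, N -> succ(true), Y1 -> tup(n, tup(2, 2, succ(true)), true) }, so X2 -> g(6, tup(n, n, n)).

g(6, tup(n, n, n))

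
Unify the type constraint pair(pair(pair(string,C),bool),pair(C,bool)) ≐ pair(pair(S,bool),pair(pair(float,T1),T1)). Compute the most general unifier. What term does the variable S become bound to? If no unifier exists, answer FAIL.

Decompose pair/2: pair(pair(string,C),bool) ≐ pair(S,bool),  pair(C,bool) ≐ pair(pair(float,T1),T1).
Decompose pair/2: pair(string,C) ≐ S,  bool ≐ bool.
Bind S := pair(string,C); no other remaining equation mentions S.
Delete trivial equation bool ≐ bool.
Decompose pair/2: C ≐ pair(float,T1),  bool ≐ T1.
Bind C := pair(float,T1); no other remaining equation mentions C. Substituting into the earlier binding gives S := pair(string,pair(float,T1)).
Bind T1 := bool. Substituting into the earlier bindings gives S := pair(string,pair(float,bool)), C := pair(float,bool).
MGU = { S := pair(string,pair(float,bool)), C := pair(float,bool), T1 := bool }, so S := pair(string,pair(float,bool)).

pair(string,pair(float,bool))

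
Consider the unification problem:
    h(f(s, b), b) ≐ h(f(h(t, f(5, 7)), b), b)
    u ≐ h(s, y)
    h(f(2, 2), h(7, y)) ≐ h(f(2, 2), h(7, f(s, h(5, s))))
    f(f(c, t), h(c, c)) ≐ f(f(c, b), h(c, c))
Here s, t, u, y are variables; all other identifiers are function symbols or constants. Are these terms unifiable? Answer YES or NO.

YES

Decompose h/2: f(s, b) ≐ f(h(t, f(5, 7)), b),  b ≐ b.
Decompose f/2: s ≐ h(t, f(5, 7)),  b ≐ b.
Bind s := h(t, f(5, 7)); substituting into the 2 remaining equations that mention s gives: u ≐ h(h(t, f(5, 7)), y),  h(f(2, 2), h(7, y)) ≐ h(f(2, 2), h(7, f(h(t, f(5, 7)), h(5, h(t, f(5, 7)))))).
Delete trivial equation b ≐ b.
Delete trivial equation b ≐ b.
Bind u := h(h(t, f(5, 7)), y); no other remaining equation mentions u.
Decompose h/2: f(2, 2) ≐ f(2, 2),  h(7, y) ≐ h(7, f(h(t, f(5, 7)), h(5, h(t, f(5, 7))))).
Delete trivial equation f(2, 2) ≐ f(2, 2).
Decompose h/2: 7 ≐ 7,  y ≐ f(h(t, f(5, 7)), h(5, h(t, f(5, 7)))).
Delete trivial equation 7 ≐ 7.
Bind y := f(h(t, f(5, 7)), h(5, h(t, f(5, 7)))); no other remaining equation mentions y. Substituting into the earlier binding gives u := h(h(t, f(5, 7)), f(h(t, f(5, 7)), h(5, h(t, f(5, 7))))).
Decompose f/2: f(c, t) ≐ f(c, b),  h(c, c) ≐ h(c, c).
Decompose f/2: c ≐ c,  t ≐ b.
Delete trivial equation c ≐ c.
Bind t := b; no other remaining equation mentions t. Substituting into the earlier bindings gives s := h(b, f(5, 7)), u := h(h(b, f(5, 7)), f(h(b, f(5, 7)), h(5, h(b, f(5, 7))))), y := f(h(b, f(5, 7)), h(5, h(b, f(5, 7)))).
Delete trivial equation h(c, c) ≐ h(c, c).
No equations remain and no clash or occurs-check failure arose, so a unifier exists.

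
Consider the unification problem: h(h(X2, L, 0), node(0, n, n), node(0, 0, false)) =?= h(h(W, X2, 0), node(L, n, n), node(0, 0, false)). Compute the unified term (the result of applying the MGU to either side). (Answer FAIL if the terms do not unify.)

Decompose h/3: h(X2, L, 0) =?= h(W, X2, 0),  node(0, n, n) =?= node(L, n, n),  node(0, 0, false) =?= node(0, 0, false).
Decompose h/3: X2 =?= W,  L =?= X2,  0 =?= 0.
Bind X2 := W; substituting into the one remaining equation that mentions X2 gives: L =?= W.
Bind L := W; substituting into the one remaining equation that mentions L gives: node(0, n, n) =?= node(W, n, n).
Delete trivial equation 0 =?= 0.
Decompose node/3: 0 =?= W,  n =?= n,  n =?= n.
Bind W := 0; no other remaining equation mentions W. Substituting into the earlier bindings gives X2 := 0, L := 0.
Delete trivial equation n =?= n.
Delete trivial equation n =?= n.
Delete trivial equation node(0, 0, false) =?= node(0, 0, false).
Applying the MGU to either side gives h(h(0, 0, 0), node(0, n, n), node(0, 0, false)).

h(h(0, 0, 0), node(0, n, n), node(0, 0, false))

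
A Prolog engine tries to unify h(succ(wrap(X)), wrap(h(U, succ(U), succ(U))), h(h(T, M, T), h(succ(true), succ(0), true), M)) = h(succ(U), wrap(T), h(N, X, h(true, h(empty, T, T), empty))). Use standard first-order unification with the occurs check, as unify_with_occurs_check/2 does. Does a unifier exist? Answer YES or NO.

YES

Decompose h/3: succ(wrap(X)) = succ(U),  wrap(h(U, succ(U), succ(U))) = wrap(T),  h(h(T, M, T), h(succ(true), succ(0), true), M) = h(N, X, h(true, h(empty, T, T), empty)).
Decompose succ/1: wrap(X) = U.
Bind U := wrap(X); substituting into the one remaining equation that mentions U gives: wrap(h(wrap(X), succ(wrap(X)), succ(wrap(X)))) = wrap(T).
Decompose wrap/1: h(wrap(X), succ(wrap(X)), succ(wrap(X))) = T.
Bind T := h(wrap(X), succ(wrap(X)), succ(wrap(X))); substituting into the remaining equation gives: h(h(h(wrap(X), succ(wrap(X)), succ(wrap(X))), M, h(wrap(X), succ(wrap(X)), succ(wrap(X)))), h(succ(true), succ(0), true), M) = h(N, X, h(true, h(empty, h(wrap(X), succ(wrap(X)), succ(wrap(X))), h(wrap(X), succ(wrap(X)), succ(wrap(X)))), empty)).
Decompose h/3: h(h(wrap(X), succ(wrap(X)), succ(wrap(X))), M, h(wrap(X), succ(wrap(X)), succ(wrap(X)))) = N,  h(succ(true), succ(0), true) = X,  M = h(true, h(empty, h(wrap(X), succ(wrap(X)), succ(wrap(X))), h(wrap(X), succ(wrap(X)), succ(wrap(X)))), empty).
Bind N := h(h(wrap(X), succ(wrap(X)), succ(wrap(X))), M, h(wrap(X), succ(wrap(X)), succ(wrap(X)))); no other remaining equation mentions N.
Bind X := h(succ(true), succ(0), true); substituting into the remaining equation gives: M = h(true, h(empty, h(wrap(h(succ(true), succ(0), true)), succ(wrap(h(succ(true), succ(0), true))), succ(wrap(h(succ(true), succ(0), true)))), h(wrap(h(succ(true), succ(0), true)), succ(wrap(h(succ(true), succ(0), true))), succ(wrap(h(succ(true), succ(0), true))))), empty). Substituting into the earlier bindings gives U := wrap(h(succ(true), succ(0), true)), T := h(wrap(h(succ(true), succ(0), true)), succ(wrap(h(succ(true), succ(0), true))), succ(wrap(h(succ(true), succ(0), true)))), N := h(h(wrap(h(succ(true), succ(0), true)), succ(wrap(h(succ(true), succ(0), true))), succ(wrap(h(succ(true), succ(0), true)))), M, h(wrap(h(succ(true), succ(0), true)), succ(wrap(h(succ(true), succ(0), true))), succ(wrap(h(succ(true), succ(0), true))))).
Bind M := h(true, h(empty, h(wrap(h(succ(true), succ(0), true)), succ(wrap(h(succ(true), succ(0), true))), succ(wrap(h(succ(true), succ(0), true)))), h(wrap(h(succ(true), succ(0), true)), succ(wrap(h(succ(true), succ(0), true))), succ(wrap(h(succ(true), succ(0), true))))), empty). Substituting into the earlier binding gives N := h(h(wrap(h(succ(true), succ(0), true)), succ(wrap(h(succ(true), succ(0), true))), succ(wrap(h(succ(true), succ(0), true)))), h(true, h(empty, h(wrap(h(succ(true), succ(0), true)), succ(wrap(h(succ(true), succ(0), true))), succ(wrap(h(succ(true), succ(0), true)))), h(wrap(h(succ(true), succ(0), true)), succ(wrap(h(succ(true), succ(0), true))), succ(wrap(h(succ(true), succ(0), true))))), empty), h(wrap(h(succ(true), succ(0), true)), succ(wrap(h(succ(true), succ(0), true))), succ(wrap(h(succ(true), succ(0), true))))).
No equations remain and no clash or occurs-check failure arose, so a unifier exists.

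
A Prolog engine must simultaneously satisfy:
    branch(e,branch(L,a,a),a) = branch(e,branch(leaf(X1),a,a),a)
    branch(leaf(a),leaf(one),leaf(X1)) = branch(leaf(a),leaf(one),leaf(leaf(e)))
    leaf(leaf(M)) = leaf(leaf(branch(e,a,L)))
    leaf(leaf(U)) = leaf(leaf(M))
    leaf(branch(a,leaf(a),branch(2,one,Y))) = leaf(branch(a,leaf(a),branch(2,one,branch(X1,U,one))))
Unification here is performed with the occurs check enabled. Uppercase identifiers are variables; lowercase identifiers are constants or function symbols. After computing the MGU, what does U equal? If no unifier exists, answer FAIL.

branch(e,a,leaf(leaf(e)))

Decompose branch/3: e = e,  branch(L,a,a) = branch(leaf(X1),a,a),  a = a.
Delete trivial equation e = e.
Decompose branch/3: L = leaf(X1),  a = a,  a = a.
Bind L := leaf(X1); substituting into the one remaining equation that mentions L gives: leaf(leaf(M)) = leaf(leaf(branch(e,a,leaf(X1)))).
Delete trivial equation a = a.
Delete trivial equation a = a.
Delete trivial equation a = a.
Decompose branch/3: leaf(a) = leaf(a),  leaf(one) = leaf(one),  leaf(X1) = leaf(leaf(e)).
Delete trivial equation leaf(a) = leaf(a).
Delete trivial equation leaf(one) = leaf(one).
Decompose leaf/1: X1 = leaf(e).
Bind X1 := leaf(e); substituting into the 2 remaining equations that mention X1 gives: leaf(leaf(M)) = leaf(leaf(branch(e,a,leaf(leaf(e))))),  leaf(branch(a,leaf(a),branch(2,one,Y))) = leaf(branch(a,leaf(a),branch(2,one,branch(leaf(e),U,one)))). Substituting into the earlier binding gives L := leaf(leaf(e)).
Decompose leaf/1: leaf(M) = leaf(branch(e,a,leaf(leaf(e)))).
Decompose leaf/1: M = branch(e,a,leaf(leaf(e))).
Bind M := branch(e,a,leaf(leaf(e))); substituting into the one remaining equation that mentions M gives: leaf(leaf(U)) = leaf(leaf(branch(e,a,leaf(leaf(e))))).
Decompose leaf/1: leaf(U) = leaf(branch(e,a,leaf(leaf(e)))).
Decompose leaf/1: U = branch(e,a,leaf(leaf(e))).
Bind U := branch(e,a,leaf(leaf(e))); substituting into the remaining equation gives: leaf(branch(a,leaf(a),branch(2,one,Y))) = leaf(branch(a,leaf(a),branch(2,one,branch(leaf(e),branch(e,a,leaf(leaf(e))),one)))).
Decompose leaf/1: branch(a,leaf(a),branch(2,one,Y)) = branch(a,leaf(a),branch(2,one,branch(leaf(e),branch(e,a,leaf(leaf(e))),one))).
Decompose branch/3: a = a,  leaf(a) = leaf(a),  branch(2,one,Y) = branch(2,one,branch(leaf(e),branch(e,a,leaf(leaf(e))),one)).
Delete trivial equation a = a.
Delete trivial equation leaf(a) = leaf(a).
Decompose branch/3: 2 = 2,  one = one,  Y = branch(leaf(e),branch(e,a,leaf(leaf(e))),one).
Delete trivial equation 2 = 2.
Delete trivial equation one = one.
Bind Y := branch(leaf(e),branch(e,a,leaf(leaf(e))),one).
MGU = { L = leaf(leaf(e)), X1 = leaf(e), M = branch(e,a,leaf(leaf(e))), U = branch(e,a,leaf(leaf(e))), Y = branch(leaf(e),branch(e,a,leaf(leaf(e))),one) }, so U = branch(e,a,leaf(leaf(e))).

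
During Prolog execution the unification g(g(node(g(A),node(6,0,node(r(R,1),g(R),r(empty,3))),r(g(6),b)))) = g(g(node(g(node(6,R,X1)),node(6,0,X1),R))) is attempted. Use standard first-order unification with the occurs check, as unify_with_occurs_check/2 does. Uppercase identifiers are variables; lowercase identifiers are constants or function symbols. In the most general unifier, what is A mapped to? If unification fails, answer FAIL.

node(6,r(g(6),b),node(r(r(g(6),b),1),g(r(g(6),b)),r(empty,3)))

Decompose g/1: g(node(g(A),node(6,0,node(r(R,1),g(R),r(empty,3))),r(g(6),b))) = g(node(g(node(6,R,X1)),node(6,0,X1),R)).
Decompose g/1: node(g(A),node(6,0,node(r(R,1),g(R),r(empty,3))),r(g(6),b)) = node(g(node(6,R,X1)),node(6,0,X1),R).
Decompose node/3: g(A) = g(node(6,R,X1)),  node(6,0,node(r(R,1),g(R),r(empty,3))) = node(6,0,X1),  r(g(6),b) = R.
Decompose g/1: A = node(6,R,X1).
Bind A := node(6,R,X1); no other remaining equation mentions A.
Decompose node/3: 6 = 6,  0 = 0,  node(r(R,1),g(R),r(empty,3)) = X1.
Delete trivial equation 6 = 6.
Delete trivial equation 0 = 0.
Bind X1 := node(r(R,1),g(R),r(empty,3)); no other remaining equation mentions X1. Substituting into the earlier binding gives A := node(6,R,node(r(R,1),g(R),r(empty,3))).
Bind R := r(g(6),b). Substituting into the earlier bindings gives A := node(6,r(g(6),b),node(r(r(g(6),b),1),g(r(g(6),b)),r(empty,3))), X1 := node(r(r(g(6),b),1),g(r(g(6),b)),r(empty,3)).
MGU = { A = node(6,r(g(6),b),node(r(r(g(6),b),1),g(r(g(6),b)),r(empty,3))), X1 = node(r(r(g(6),b),1),g(r(g(6),b)),r(empty,3)), R = r(g(6),b) }, so A = node(6,r(g(6),b),node(r(r(g(6),b),1),g(r(g(6),b)),r(empty,3))).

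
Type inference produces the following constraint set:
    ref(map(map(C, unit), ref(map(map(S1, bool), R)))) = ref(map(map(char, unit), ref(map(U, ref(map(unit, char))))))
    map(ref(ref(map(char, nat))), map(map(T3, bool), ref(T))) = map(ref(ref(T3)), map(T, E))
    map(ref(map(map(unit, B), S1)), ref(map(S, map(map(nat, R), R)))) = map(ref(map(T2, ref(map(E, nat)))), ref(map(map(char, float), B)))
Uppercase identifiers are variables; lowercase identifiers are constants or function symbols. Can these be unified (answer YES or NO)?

Decompose ref/1: map(map(C, unit), ref(map(map(S1, bool), R))) = map(map(char, unit), ref(map(U, ref(map(unit, char))))).
Decompose map/2: map(C, unit) = map(char, unit),  ref(map(map(S1, bool), R)) = ref(map(U, ref(map(unit, char)))).
Decompose map/2: C = char,  unit = unit.
Bind C := char; no other remaining equation mentions C.
Delete trivial equation unit = unit.
Decompose ref/1: map(map(S1, bool), R) = map(U, ref(map(unit, char))).
Decompose map/2: map(S1, bool) = U,  R = ref(map(unit, char)).
Bind U := map(S1, bool); no other remaining equation mentions U.
Bind R := ref(map(unit, char)); substituting into the one remaining equation that mentions R gives: map(ref(map(map(unit, B), S1)), ref(map(S, map(map(nat, ref(map(unit, char))), ref(map(unit, char)))))) = map(ref(map(T2, ref(map(E, nat)))), ref(map(map(char, float), B))).
Decompose map/2: ref(ref(map(char, nat))) = ref(ref(T3)),  map(map(T3, bool), ref(T)) = map(T, E).
Decompose ref/1: ref(map(char, nat)) = ref(T3).
Decompose ref/1: map(char, nat) = T3.
Bind T3 := map(char, nat); substituting into the one remaining equation that mentions T3 gives: map(map(map(char, nat), bool), ref(T)) = map(T, E).
Decompose map/2: map(map(char, nat), bool) = T,  ref(T) = E.
Bind T := map(map(char, nat), bool); substituting into the one remaining equation that mentions T gives: ref(map(map(char, nat), bool)) = E.
Bind E := ref(map(map(char, nat), bool)); substituting into the remaining equation gives: map(ref(map(map(unit, B), S1)), ref(map(S, map(map(nat, ref(map(unit, char))), ref(map(unit, char)))))) = map(ref(map(T2, ref(map(ref(map(map(char, nat), bool)), nat)))), ref(map(map(char, float), B))).
Decompose map/2: ref(map(map(unit, B), S1)) = ref(map(T2, ref(map(ref(map(map(char, nat), bool)), nat)))),  ref(map(S, map(map(nat, ref(map(unit, char))), ref(map(unit, char))))) = ref(map(map(char, float), B)).
Decompose ref/1: map(map(unit, B), S1) = map(T2, ref(map(ref(map(map(char, nat), bool)), nat))).
Decompose map/2: map(unit, B) = T2,  S1 = ref(map(ref(map(map(char, nat), bool)), nat)).
Bind T2 := map(unit, B); no other remaining equation mentions T2.
Bind S1 := ref(map(ref(map(map(char, nat), bool)), nat)); no other remaining equation mentions S1. Substituting into the earlier binding gives U := map(ref(map(ref(map(map(char, nat), bool)), nat)), bool).
Decompose ref/1: map(S, map(map(nat, ref(map(unit, char))), ref(map(unit, char)))) = map(map(char, float), B).
Decompose map/2: S = map(char, float),  map(map(nat, ref(map(unit, char))), ref(map(unit, char))) = B.
Bind S := map(char, float); no other remaining equation mentions S.
Bind B := map(map(nat, ref(map(unit, char))), ref(map(unit, char))). Substituting into the earlier binding gives T2 := map(unit, map(map(nat, ref(map(unit, char))), ref(map(unit, char)))).
No equations remain and no clash or occurs-check failure arose, so a unifier exists.

YES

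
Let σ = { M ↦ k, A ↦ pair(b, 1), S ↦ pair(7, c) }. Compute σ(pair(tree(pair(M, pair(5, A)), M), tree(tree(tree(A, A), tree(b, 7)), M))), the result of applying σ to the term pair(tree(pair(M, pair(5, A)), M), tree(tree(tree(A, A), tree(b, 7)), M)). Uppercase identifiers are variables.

Replace each occurrence of M with k.
Replace each occurrence of A with pair(b, 1).
Result: pair(tree(pair(k, pair(5, pair(b, 1))), k), tree(tree(tree(pair(b, 1), pair(b, 1)), tree(b, 7)), k)).

pair(tree(pair(k, pair(5, pair(b, 1))), k), tree(tree(tree(pair(b, 1), pair(b, 1)), tree(b, 7)), k))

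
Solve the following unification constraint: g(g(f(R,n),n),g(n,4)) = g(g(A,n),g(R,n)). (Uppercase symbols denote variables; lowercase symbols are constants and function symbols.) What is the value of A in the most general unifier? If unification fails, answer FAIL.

Decompose g/2: g(f(R,n),n) = g(A,n),  g(n,4) = g(R,n).
Decompose g/2: f(R,n) = A,  n = n.
Bind A := f(R,n); no other remaining equation mentions A.
Delete trivial equation n = n.
Decompose g/2: n = R,  4 = n.
Bind R := n; no other remaining equation mentions R. Substituting into the earlier binding gives A := f(n,n).
Clash: constants 4 and n differ; no unifier exists.

FAIL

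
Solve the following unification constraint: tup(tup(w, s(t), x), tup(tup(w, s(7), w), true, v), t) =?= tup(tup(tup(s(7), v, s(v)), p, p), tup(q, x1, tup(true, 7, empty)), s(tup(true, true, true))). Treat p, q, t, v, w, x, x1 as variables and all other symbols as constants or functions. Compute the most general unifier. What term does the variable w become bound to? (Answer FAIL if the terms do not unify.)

Decompose tup/3: tup(w, s(t), x) =?= tup(tup(s(7), v, s(v)), p, p),  tup(tup(w, s(7), w), true, v) =?= tup(q, x1, tup(true, 7, empty)),  t =?= s(tup(true, true, true)).
Decompose tup/3: w =?= tup(s(7), v, s(v)),  s(t) =?= p,  x =?= p.
Bind w := tup(s(7), v, s(v)); substituting into the one remaining equation that mentions w gives: tup(tup(tup(s(7), v, s(v)), s(7), tup(s(7), v, s(v))), true, v) =?= tup(q, x1, tup(true, 7, empty)).
Bind p := s(t); substituting into the one remaining equation that mentions p gives: x =?= s(t).
Bind x := s(t); no other remaining equation mentions x.
Decompose tup/3: tup(tup(s(7), v, s(v)), s(7), tup(s(7), v, s(v))) =?= q,  true =?= x1,  v =?= tup(true, 7, empty).
Bind q := tup(tup(s(7), v, s(v)), s(7), tup(s(7), v, s(v))); no other remaining equation mentions q.
Bind x1 := true; no other remaining equation mentions x1.
Bind v := tup(true, 7, empty); no other remaining equation mentions v. Substituting into the earlier bindings gives w := tup(s(7), tup(true, 7, empty), s(tup(true, 7, empty))), q := tup(tup(s(7), tup(true, 7, empty), s(tup(true, 7, empty))), s(7), tup(s(7), tup(true, 7, empty), s(tup(true, 7, empty)))).
Bind t := s(tup(true, true, true)). Substituting into the earlier bindings gives p := s(s(tup(true, true, true))), x := s(s(tup(true, true, true))).
MGU = { w := tup(s(7), tup(true, 7, empty), s(tup(true, 7, empty))), p := s(s(tup(true, true, true))), x := s(s(tup(true, true, true))), q := tup(tup(s(7), tup(true, 7, empty), s(tup(true, 7, empty))), s(7), tup(s(7), tup(true, 7, empty), s(tup(true, 7, empty)))), x1 := true, v := tup(true, 7, empty), t := s(tup(true, true, true)) }, so w := tup(s(7), tup(true, 7, empty), s(tup(true, 7, empty))).

tup(s(7), tup(true, 7, empty), s(tup(true, 7, empty)))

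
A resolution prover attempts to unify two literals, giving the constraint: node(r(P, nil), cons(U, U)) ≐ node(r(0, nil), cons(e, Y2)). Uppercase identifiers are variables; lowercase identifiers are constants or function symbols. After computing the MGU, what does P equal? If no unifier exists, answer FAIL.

Decompose node/2: r(P, nil) ≐ r(0, nil),  cons(U, U) ≐ cons(e, Y2).
Decompose r/2: P ≐ 0,  nil ≐ nil.
Bind P := 0; no other remaining equation mentions P.
Delete trivial equation nil ≐ nil.
Decompose cons/2: U ≐ e,  U ≐ Y2.
Bind U := e; substituting into the remaining equation gives: e ≐ Y2.
Bind Y2 := e.
MGU = { P ↦ 0, U ↦ e, Y2 ↦ e }, so P ↦ 0.

0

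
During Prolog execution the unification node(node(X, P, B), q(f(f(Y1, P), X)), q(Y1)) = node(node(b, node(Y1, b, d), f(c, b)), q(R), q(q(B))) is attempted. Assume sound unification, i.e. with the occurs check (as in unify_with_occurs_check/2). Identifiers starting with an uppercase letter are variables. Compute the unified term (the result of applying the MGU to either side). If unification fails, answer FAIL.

node(node(b, node(q(f(c, b)), b, d), f(c, b)), q(f(f(q(f(c, b)), node(q(f(c, b)), b, d)), b)), q(q(f(c, b))))

Decompose node/3: node(X, P, B) = node(b, node(Y1, b, d), f(c, b)),  q(f(f(Y1, P), X)) = q(R),  q(Y1) = q(q(B)).
Decompose node/3: X = b,  P = node(Y1, b, d),  B = f(c, b).
Bind X := b; substituting into the one remaining equation that mentions X gives: q(f(f(Y1, P), b)) = q(R).
Bind P := node(Y1, b, d); substituting into the one remaining equation that mentions P gives: q(f(f(Y1, node(Y1, b, d)), b)) = q(R).
Bind B := f(c, b); substituting into the one remaining equation that mentions B gives: q(Y1) = q(q(f(c, b))).
Decompose q/1: f(f(Y1, node(Y1, b, d)), b) = R.
Bind R := f(f(Y1, node(Y1, b, d)), b); no other remaining equation mentions R.
Decompose q/1: Y1 = q(f(c, b)).
Bind Y1 := q(f(c, b)). Substituting into the earlier bindings gives P := node(q(f(c, b)), b, d), R := f(f(q(f(c, b)), node(q(f(c, b)), b, d)), b).
Applying the MGU to either side gives node(node(b, node(q(f(c, b)), b, d), f(c, b)), q(f(f(q(f(c, b)), node(q(f(c, b)), b, d)), b)), q(q(f(c, b)))).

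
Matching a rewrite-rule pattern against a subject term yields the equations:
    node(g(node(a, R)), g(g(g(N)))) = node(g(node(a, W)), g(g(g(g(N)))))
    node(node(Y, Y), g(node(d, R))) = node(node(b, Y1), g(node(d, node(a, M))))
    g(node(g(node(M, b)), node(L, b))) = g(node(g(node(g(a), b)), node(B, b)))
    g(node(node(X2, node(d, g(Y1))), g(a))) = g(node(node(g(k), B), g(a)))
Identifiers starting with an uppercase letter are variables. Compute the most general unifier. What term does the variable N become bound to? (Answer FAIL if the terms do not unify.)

FAIL

Decompose node/2: g(node(a, R)) = g(node(a, W)),  g(g(g(N))) = g(g(g(g(N)))).
Decompose g/1: node(a, R) = node(a, W).
Decompose node/2: a = a,  R = W.
Delete trivial equation a = a.
Bind R := W; substituting into the one remaining equation that mentions R gives: node(node(Y, Y), g(node(d, W))) = node(node(b, Y1), g(node(d, node(a, M)))).
Decompose g/1: g(g(N)) = g(g(g(N))).
Decompose g/1: g(N) = g(g(N)).
Decompose g/1: N = g(N).
Occurs check fails: N occurs in g(N); the equation N = g(N) has no finite solution.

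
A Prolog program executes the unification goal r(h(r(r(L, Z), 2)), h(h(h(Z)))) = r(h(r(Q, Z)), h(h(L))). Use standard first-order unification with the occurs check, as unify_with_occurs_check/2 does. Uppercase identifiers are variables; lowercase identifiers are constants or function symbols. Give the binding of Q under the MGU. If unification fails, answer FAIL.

r(h(2), 2)

Decompose r/2: h(r(r(L, Z), 2)) = h(r(Q, Z)),  h(h(h(Z))) = h(h(L)).
Decompose h/1: r(r(L, Z), 2) = r(Q, Z).
Decompose r/2: r(L, Z) = Q,  2 = Z.
Bind Q := r(L, Z); no other remaining equation mentions Q.
Bind Z := 2; substituting into the remaining equation gives: h(h(h(2))) = h(h(L)). Substituting into the earlier binding gives Q := r(L, 2).
Decompose h/1: h(h(2)) = h(L).
Decompose h/1: h(2) = L.
Bind L := h(2). Substituting into the earlier binding gives Q := r(h(2), 2).
MGU = { Q = r(h(2), 2), Z = 2, L = h(2) }, so Q = r(h(2), 2).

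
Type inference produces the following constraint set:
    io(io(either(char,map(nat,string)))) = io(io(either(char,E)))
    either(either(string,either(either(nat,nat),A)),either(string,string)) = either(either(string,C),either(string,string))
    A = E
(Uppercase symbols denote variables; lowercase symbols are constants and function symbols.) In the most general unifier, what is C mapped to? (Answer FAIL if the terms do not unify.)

Decompose io/1: io(either(char,map(nat,string))) = io(either(char,E)).
Decompose io/1: either(char,map(nat,string)) = either(char,E).
Decompose either/2: char = char,  map(nat,string) = E.
Delete trivial equation char = char.
Bind E := map(nat,string); substituting into the one remaining equation that mentions E gives: A = map(nat,string).
Decompose either/2: either(string,either(either(nat,nat),A)) = either(string,C),  either(string,string) = either(string,string).
Decompose either/2: string = string,  either(either(nat,nat),A) = C.
Delete trivial equation string = string.
Bind C := either(either(nat,nat),A); no other remaining equation mentions C.
Delete trivial equation either(string,string) = either(string,string).
Bind A := map(nat,string). Substituting into the earlier binding gives C := either(either(nat,nat),map(nat,string)).
MGU = { E ↦ map(nat,string), C ↦ either(either(nat,nat),map(nat,string)), A ↦ map(nat,string) }, so C ↦ either(either(nat,nat),map(nat,string)).

either(either(nat,nat),map(nat,string))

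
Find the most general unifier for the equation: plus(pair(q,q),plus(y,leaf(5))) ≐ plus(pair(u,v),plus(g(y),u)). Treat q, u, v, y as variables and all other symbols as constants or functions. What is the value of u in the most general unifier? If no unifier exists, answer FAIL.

FAIL

Decompose plus/2: pair(q,q) ≐ pair(u,v),  plus(y,leaf(5)) ≐ plus(g(y),u).
Decompose pair/2: q ≐ u,  q ≐ v.
Bind q := u; substituting into the one remaining equation that mentions q gives: u ≐ v.
Bind u := v; substituting into the remaining equation gives: plus(y,leaf(5)) ≐ plus(g(y),v). Substituting into the earlier binding gives q := v.
Decompose plus/2: y ≐ g(y),  leaf(5) ≐ v.
Occurs check fails: y occurs in g(y); the equation y ≐ g(y) has no finite solution.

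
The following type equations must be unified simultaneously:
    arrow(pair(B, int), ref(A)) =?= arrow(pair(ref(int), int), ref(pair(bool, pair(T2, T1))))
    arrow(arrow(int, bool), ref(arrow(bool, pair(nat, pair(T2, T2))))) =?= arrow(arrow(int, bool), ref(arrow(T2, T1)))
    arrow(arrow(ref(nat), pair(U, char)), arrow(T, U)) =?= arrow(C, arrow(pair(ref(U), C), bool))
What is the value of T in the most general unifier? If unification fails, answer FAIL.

pair(ref(bool), arrow(ref(nat), pair(bool, char)))

Decompose arrow/2: pair(B, int) =?= pair(ref(int), int),  ref(A) =?= ref(pair(bool, pair(T2, T1))).
Decompose pair/2: B =?= ref(int),  int =?= int.
Bind B := ref(int); no other remaining equation mentions B.
Delete trivial equation int =?= int.
Decompose ref/1: A =?= pair(bool, pair(T2, T1)).
Bind A := pair(bool, pair(T2, T1)); no other remaining equation mentions A.
Decompose arrow/2: arrow(int, bool) =?= arrow(int, bool),  ref(arrow(bool, pair(nat, pair(T2, T2)))) =?= ref(arrow(T2, T1)).
Delete trivial equation arrow(int, bool) =?= arrow(int, bool).
Decompose ref/1: arrow(bool, pair(nat, pair(T2, T2))) =?= arrow(T2, T1).
Decompose arrow/2: bool =?= T2,  pair(nat, pair(T2, T2)) =?= T1.
Bind T2 := bool; substituting into the one remaining equation that mentions T2 gives: pair(nat, pair(bool, bool)) =?= T1. Substituting into the earlier binding gives A := pair(bool, pair(bool, T1)).
Bind T1 := pair(nat, pair(bool, bool)); no other remaining equation mentions T1. Substituting into the earlier binding gives A := pair(bool, pair(bool, pair(nat, pair(bool, bool)))).
Decompose arrow/2: arrow(ref(nat), pair(U, char)) =?= C,  arrow(T, U) =?= arrow(pair(ref(U), C), bool).
Bind C := arrow(ref(nat), pair(U, char)); substituting into the remaining equation gives: arrow(T, U) =?= arrow(pair(ref(U), arrow(ref(nat), pair(U, char))), bool).
Decompose arrow/2: T =?= pair(ref(U), arrow(ref(nat), pair(U, char))),  U =?= bool.
Bind T := pair(ref(U), arrow(ref(nat), pair(U, char))); no other remaining equation mentions T.
Bind U := bool. Substituting into the earlier bindings gives C := arrow(ref(nat), pair(bool, char)), T := pair(ref(bool), arrow(ref(nat), pair(bool, char))).
MGU = { B ↦ ref(int), A ↦ pair(bool, pair(bool, pair(nat, pair(bool, bool)))), T2 ↦ bool, T1 ↦ pair(nat, pair(bool, bool)), C ↦ arrow(ref(nat), pair(bool, char)), T ↦ pair(ref(bool), arrow(ref(nat), pair(bool, char))), U ↦ bool }, so T ↦ pair(ref(bool), arrow(ref(nat), pair(bool, char))).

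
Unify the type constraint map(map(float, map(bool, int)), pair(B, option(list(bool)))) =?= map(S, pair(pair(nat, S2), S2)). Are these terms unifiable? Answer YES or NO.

YES

Decompose map/2: map(float, map(bool, int)) =?= S,  pair(B, option(list(bool))) =?= pair(pair(nat, S2), S2).
Bind S := map(float, map(bool, int)); no other remaining equation mentions S.
Decompose pair/2: B =?= pair(nat, S2),  option(list(bool)) =?= S2.
Bind B := pair(nat, S2); no other remaining equation mentions B.
Bind S2 := option(list(bool)). Substituting into the earlier binding gives B := pair(nat, option(list(bool))).
No equations remain and no clash or occurs-check failure arose, so a unifier exists.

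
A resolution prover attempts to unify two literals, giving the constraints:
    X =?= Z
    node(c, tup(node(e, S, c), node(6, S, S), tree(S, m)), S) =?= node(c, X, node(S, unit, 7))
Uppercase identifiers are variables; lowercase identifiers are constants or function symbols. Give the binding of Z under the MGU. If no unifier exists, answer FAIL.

FAIL

Bind X := Z; substituting into the remaining equation gives: node(c, tup(node(e, S, c), node(6, S, S), tree(S, m)), S) =?= node(c, Z, node(S, unit, 7)).
Decompose node/3: c =?= c,  tup(node(e, S, c), node(6, S, S), tree(S, m)) =?= Z,  S =?= node(S, unit, 7).
Delete trivial equation c =?= c.
Bind Z := tup(node(e, S, c), node(6, S, S), tree(S, m)); no other remaining equation mentions Z. Substituting into the earlier binding gives X := tup(node(e, S, c), node(6, S, S), tree(S, m)).
Occurs check fails: S occurs in node(S, unit, 7); the equation S =?= node(S, unit, 7) has no finite solution.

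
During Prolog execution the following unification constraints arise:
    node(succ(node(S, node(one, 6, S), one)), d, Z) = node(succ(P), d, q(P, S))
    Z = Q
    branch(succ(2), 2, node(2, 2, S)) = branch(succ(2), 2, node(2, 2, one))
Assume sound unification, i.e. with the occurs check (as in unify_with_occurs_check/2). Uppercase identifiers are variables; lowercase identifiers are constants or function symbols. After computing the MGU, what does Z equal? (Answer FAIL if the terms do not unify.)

q(node(one, node(one, 6, one), one), one)

Decompose node/3: succ(node(S, node(one, 6, S), one)) = succ(P),  d = d,  Z = q(P, S).
Decompose succ/1: node(S, node(one, 6, S), one) = P.
Bind P := node(S, node(one, 6, S), one); substituting into the one remaining equation that mentions P gives: Z = q(node(S, node(one, 6, S), one), S).
Delete trivial equation d = d.
Bind Z := q(node(S, node(one, 6, S), one), S); substituting into the one remaining equation that mentions Z gives: q(node(S, node(one, 6, S), one), S) = Q.
Bind Q := q(node(S, node(one, 6, S), one), S); no other remaining equation mentions Q.
Decompose branch/3: succ(2) = succ(2),  2 = 2,  node(2, 2, S) = node(2, 2, one).
Delete trivial equation succ(2) = succ(2).
Delete trivial equation 2 = 2.
Decompose node/3: 2 = 2,  2 = 2,  S = one.
Delete trivial equation 2 = 2.
Delete trivial equation 2 = 2.
Bind S := one. Substituting into the earlier bindings gives P := node(one, node(one, 6, one), one), Z := q(node(one, node(one, 6, one), one), one), Q := q(node(one, node(one, 6, one), one), one).
MGU = { P -> node(one, node(one, 6, one), one), Z -> q(node(one, node(one, 6, one), one), one), Q -> q(node(one, node(one, 6, one), one), one), S -> one }, so Z -> q(node(one, node(one, 6, one), one), one).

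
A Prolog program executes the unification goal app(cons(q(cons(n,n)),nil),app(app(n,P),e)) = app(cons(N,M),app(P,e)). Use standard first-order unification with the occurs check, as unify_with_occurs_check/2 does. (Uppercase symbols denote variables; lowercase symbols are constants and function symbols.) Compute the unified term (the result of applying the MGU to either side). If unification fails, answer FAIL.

FAIL

Decompose app/2: cons(q(cons(n,n)),nil) = cons(N,M),  app(app(n,P),e) = app(P,e).
Decompose cons/2: q(cons(n,n)) = N,  nil = M.
Bind N := q(cons(n,n)); no other remaining equation mentions N.
Bind M := nil; no other remaining equation mentions M.
Decompose app/2: app(n,P) = P,  e = e.
Occurs check fails: P occurs in app(n,P); the equation P = app(n,P) has no finite solution.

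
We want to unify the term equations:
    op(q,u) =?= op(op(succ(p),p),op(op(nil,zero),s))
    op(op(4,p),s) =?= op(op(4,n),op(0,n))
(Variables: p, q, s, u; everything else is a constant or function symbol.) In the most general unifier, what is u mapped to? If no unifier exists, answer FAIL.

Decompose op/2: q =?= op(succ(p),p),  u =?= op(op(nil,zero),s).
Bind q := op(succ(p),p); no other remaining equation mentions q.
Bind u := op(op(nil,zero),s); no other remaining equation mentions u.
Decompose op/2: op(4,p) =?= op(4,n),  s =?= op(0,n).
Decompose op/2: 4 =?= 4,  p =?= n.
Delete trivial equation 4 =?= 4.
Bind p := n; no other remaining equation mentions p. Substituting into the earlier binding gives q := op(succ(n),n).
Bind s := op(0,n). Substituting into the earlier binding gives u := op(op(nil,zero),op(0,n)).
MGU = { q -> op(succ(n),n), u -> op(op(nil,zero),op(0,n)), p -> n, s -> op(0,n) }, so u -> op(op(nil,zero),op(0,n)).

op(op(nil,zero),op(0,n))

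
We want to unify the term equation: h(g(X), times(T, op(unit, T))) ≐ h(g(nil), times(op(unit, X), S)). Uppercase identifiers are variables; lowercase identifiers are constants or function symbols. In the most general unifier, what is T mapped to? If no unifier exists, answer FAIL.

op(unit, nil)

Decompose h/2: g(X) ≐ g(nil),  times(T, op(unit, T)) ≐ times(op(unit, X), S).
Decompose g/1: X ≐ nil.
Bind X := nil; substituting into the remaining equation gives: times(T, op(unit, T)) ≐ times(op(unit, nil), S).
Decompose times/2: T ≐ op(unit, nil),  op(unit, T) ≐ S.
Bind T := op(unit, nil); substituting into the remaining equation gives: op(unit, op(unit, nil)) ≐ S.
Bind S := op(unit, op(unit, nil)).
MGU = { X -> nil, T -> op(unit, nil), S -> op(unit, op(unit, nil)) }, so T -> op(unit, nil).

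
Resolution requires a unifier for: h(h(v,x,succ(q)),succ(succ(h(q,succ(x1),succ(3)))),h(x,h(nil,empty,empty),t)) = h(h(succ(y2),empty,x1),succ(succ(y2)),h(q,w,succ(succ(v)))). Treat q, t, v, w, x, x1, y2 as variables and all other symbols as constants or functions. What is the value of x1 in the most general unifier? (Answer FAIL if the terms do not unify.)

succ(empty)

Decompose h/3: h(v,x,succ(q)) = h(succ(y2),empty,x1),  succ(succ(h(q,succ(x1),succ(3)))) = succ(succ(y2)),  h(x,h(nil,empty,empty),t) = h(q,w,succ(succ(v))).
Decompose h/3: v = succ(y2),  x = empty,  succ(q) = x1.
Bind v := succ(y2); substituting into the one remaining equation that mentions v gives: h(x,h(nil,empty,empty),t) = h(q,w,succ(succ(succ(y2)))).
Bind x := empty; substituting into the one remaining equation that mentions x gives: h(empty,h(nil,empty,empty),t) = h(q,w,succ(succ(succ(y2)))).
Bind x1 := succ(q); substituting into the one remaining equation that mentions x1 gives: succ(succ(h(q,succ(succ(q)),succ(3)))) = succ(succ(y2)).
Decompose succ/1: succ(h(q,succ(succ(q)),succ(3))) = succ(y2).
Decompose succ/1: h(q,succ(succ(q)),succ(3)) = y2.
Bind y2 := h(q,succ(succ(q)),succ(3)); substituting into the remaining equation gives: h(empty,h(nil,empty,empty),t) = h(q,w,succ(succ(succ(h(q,succ(succ(q)),succ(3)))))). Substituting into the earlier binding gives v := succ(h(q,succ(succ(q)),succ(3))).
Decompose h/3: empty = q,  h(nil,empty,empty) = w,  t = succ(succ(succ(h(q,succ(succ(q)),succ(3))))).
Bind q := empty; substituting into the one remaining equation that mentions q gives: t = succ(succ(succ(h(empty,succ(succ(empty)),succ(3))))). Substituting into the earlier bindings gives v := succ(h(empty,succ(succ(empty)),succ(3))), x1 := succ(empty), y2 := h(empty,succ(succ(empty)),succ(3)).
Bind w := h(nil,empty,empty); no other remaining equation mentions w.
Bind t := succ(succ(succ(h(empty,succ(succ(empty)),succ(3))))).
MGU = { v ↦ succ(h(empty,succ(succ(empty)),succ(3))), x ↦ empty, x1 ↦ succ(empty), y2 ↦ h(empty,succ(succ(empty)),succ(3)), q ↦ empty, w ↦ h(nil,empty,empty), t ↦ succ(succ(succ(h(empty,succ(succ(empty)),succ(3))))) }, so x1 ↦ succ(empty).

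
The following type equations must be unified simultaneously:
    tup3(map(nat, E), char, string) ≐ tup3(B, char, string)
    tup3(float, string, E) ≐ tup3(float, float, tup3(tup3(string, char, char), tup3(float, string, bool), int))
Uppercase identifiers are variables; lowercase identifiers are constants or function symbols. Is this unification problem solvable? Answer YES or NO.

Decompose tup3/3: map(nat, E) ≐ B,  char ≐ char,  string ≐ string.
Bind B := map(nat, E); no other remaining equation mentions B.
Delete trivial equation char ≐ char.
Delete trivial equation string ≐ string.
Decompose tup3/3: float ≐ float,  string ≐ float,  E ≐ tup3(tup3(string, char, char), tup3(float, string, bool), int).
Delete trivial equation float ≐ float.
Clash: constants string and float differ; no unifier exists.

NO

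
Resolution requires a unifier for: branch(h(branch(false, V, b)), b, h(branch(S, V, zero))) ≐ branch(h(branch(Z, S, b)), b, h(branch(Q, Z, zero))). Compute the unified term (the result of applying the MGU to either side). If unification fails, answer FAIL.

branch(h(branch(false, false, b)), b, h(branch(false, false, zero)))

Decompose branch/3: h(branch(false, V, b)) ≐ h(branch(Z, S, b)),  b ≐ b,  h(branch(S, V, zero)) ≐ h(branch(Q, Z, zero)).
Decompose h/1: branch(false, V, b) ≐ branch(Z, S, b).
Decompose branch/3: false ≐ Z,  V ≐ S,  b ≐ b.
Bind Z := false; substituting into the one remaining equation that mentions Z gives: h(branch(S, V, zero)) ≐ h(branch(Q, false, zero)).
Bind V := S; substituting into the one remaining equation that mentions V gives: h(branch(S, S, zero)) ≐ h(branch(Q, false, zero)).
Delete trivial equation b ≐ b.
Delete trivial equation b ≐ b.
Decompose h/1: branch(S, S, zero) ≐ branch(Q, false, zero).
Decompose branch/3: S ≐ Q,  S ≐ false,  zero ≐ zero.
Bind S := Q; substituting into the one remaining equation that mentions S gives: Q ≐ false. Substituting into the earlier binding gives V := Q.
Bind Q := false; no other remaining equation mentions Q. Substituting into the earlier bindings gives V := false, S := false.
Delete trivial equation zero ≐ zero.
Applying the MGU to either side gives branch(h(branch(false, false, b)), b, h(branch(false, false, zero))).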